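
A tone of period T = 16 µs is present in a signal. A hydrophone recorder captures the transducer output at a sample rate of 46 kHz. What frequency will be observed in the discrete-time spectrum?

16.5 kHz

T = 16 µs → f = 1/T = 62.5 kHz.
62.5 kHz mod fs = 16.5 kHz.
16.5 kHz ≤ fs/2 = 23 kHz, appears at 16.5 kHz.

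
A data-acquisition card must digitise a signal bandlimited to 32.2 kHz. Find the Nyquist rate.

64.4 kHz

Nyquist rate = 2 × 32.2 kHz = 64.4 kHz.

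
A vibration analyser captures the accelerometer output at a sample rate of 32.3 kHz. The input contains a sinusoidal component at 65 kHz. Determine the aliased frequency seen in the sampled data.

0.4 kHz

65 kHz mod fs = 0.4 kHz.
0.4 kHz ≤ fs/2 = 16.15 kHz, appears at 0.4 kHz.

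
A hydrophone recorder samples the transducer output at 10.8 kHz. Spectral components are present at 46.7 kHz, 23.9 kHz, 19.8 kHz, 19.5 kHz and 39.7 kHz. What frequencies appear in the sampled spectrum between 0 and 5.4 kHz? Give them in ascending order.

fs/2 = 5.4 kHz.
46.7 kHz mod fs = 3.5 kHz.
3.5 kHz ≤ fs/2 = 5.4 kHz, appears at 3.5 kHz.
23.9 kHz mod fs = 2.3 kHz.
2.3 kHz ≤ fs/2 = 5.4 kHz, appears at 2.3 kHz.
19.8 kHz mod fs = 9 kHz.
9 kHz > fs/2 = 5.4 kHz, folds to fs − 9 kHz = 1.8 kHz.
19.5 kHz mod fs = 8.7 kHz.
8.7 kHz > fs/2 = 5.4 kHz, folds to fs − 8.7 kHz = 2.1 kHz.
39.7 kHz mod fs = 7.3 kHz.
7.3 kHz > fs/2 = 5.4 kHz, folds to fs − 7.3 kHz = 3.5 kHz.
Distinct values: {1.8 kHz, 2.1 kHz, 2.3 kHz, 3.5 kHz}.

1.8 kHz, 2.1 kHz, 2.3 kHz, 3.5 kHz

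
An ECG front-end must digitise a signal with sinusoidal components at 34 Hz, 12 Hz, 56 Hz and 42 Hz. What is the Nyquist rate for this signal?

Highest-frequency component: 56 Hz.
Nyquist rate = 2 × 56 Hz = 112 Hz.

112 Hz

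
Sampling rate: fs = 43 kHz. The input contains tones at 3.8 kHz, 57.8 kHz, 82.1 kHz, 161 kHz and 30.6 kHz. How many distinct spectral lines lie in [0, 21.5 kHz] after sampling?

5

fs/2 = 21.5 kHz.
3.8 kHz ≤ fs/2 = 21.5 kHz, passes unchanged.
57.8 kHz mod fs = 14.8 kHz.
14.8 kHz ≤ fs/2 = 21.5 kHz, appears at 14.8 kHz.
82.1 kHz mod fs = 39.1 kHz.
39.1 kHz > fs/2 = 21.5 kHz, folds to fs − 39.1 kHz = 3.9 kHz.
161 kHz mod fs = 32 kHz.
32 kHz > fs/2 = 21.5 kHz, folds to fs − 32 kHz = 11 kHz.
30.6 kHz > fs/2 = 21.5 kHz, folds to fs − 30.6 kHz = 12.4 kHz.
Distinct values: {3.8 kHz, 3.9 kHz, 11 kHz, 12.4 kHz, 14.8 kHz} → 5.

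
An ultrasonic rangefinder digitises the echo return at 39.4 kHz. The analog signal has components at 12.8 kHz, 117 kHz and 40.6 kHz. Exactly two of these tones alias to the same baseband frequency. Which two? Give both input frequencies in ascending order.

40.6 kHz, 117 kHz

fs/2 = 19.7 kHz.
12.8 kHz ≤ fs/2 = 19.7 kHz, passes unchanged.
117 kHz mod fs = 38.2 kHz.
38.2 kHz > fs/2 = 19.7 kHz, folds to fs − 38.2 kHz = 1.2 kHz.
40.6 kHz mod fs = 1.2 kHz.
1.2 kHz ≤ fs/2 = 19.7 kHz, appears at 1.2 kHz.
40.6 kHz and 117 kHz both map to 1.2 kHz.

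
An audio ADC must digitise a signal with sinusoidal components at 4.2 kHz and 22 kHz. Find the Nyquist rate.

Highest-frequency component: 22 kHz.
Nyquist rate = 2 × 22 kHz = 44 kHz.

44 kHz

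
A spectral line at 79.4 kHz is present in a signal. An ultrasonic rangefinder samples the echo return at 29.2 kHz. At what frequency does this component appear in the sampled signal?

79.4 kHz mod fs = 21 kHz.
21 kHz > fs/2 = 14.6 kHz, folds to fs − 21 kHz = 8.2 kHz.

8.2 kHz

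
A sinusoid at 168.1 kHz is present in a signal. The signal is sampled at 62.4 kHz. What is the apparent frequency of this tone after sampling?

168.1 kHz mod fs = 43.3 kHz.
43.3 kHz > fs/2 = 31.2 kHz, folds to fs − 43.3 kHz = 19.1 kHz.

19.1 kHz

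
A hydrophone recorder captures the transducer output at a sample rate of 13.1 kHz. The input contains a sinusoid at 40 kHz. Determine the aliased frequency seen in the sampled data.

0.7 kHz

40 kHz mod fs = 0.7 kHz.
0.7 kHz ≤ fs/2 = 6.55 kHz, appears at 0.7 kHz.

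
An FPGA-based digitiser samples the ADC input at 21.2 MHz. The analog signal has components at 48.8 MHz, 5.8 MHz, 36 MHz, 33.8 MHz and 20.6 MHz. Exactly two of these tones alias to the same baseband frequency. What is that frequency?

6.4 MHz

fs/2 = 10.6 MHz.
48.8 MHz mod fs = 6.4 MHz.
6.4 MHz ≤ fs/2 = 10.6 MHz, appears at 6.4 MHz.
5.8 MHz ≤ fs/2 = 10.6 MHz, passes unchanged.
36 MHz mod fs = 14.8 MHz.
14.8 MHz > fs/2 = 10.6 MHz, folds to fs − 14.8 MHz = 6.4 MHz.
33.8 MHz mod fs = 12.6 MHz.
12.6 MHz > fs/2 = 10.6 MHz, folds to fs − 12.6 MHz = 8.6 MHz.
20.6 MHz > fs/2 = 10.6 MHz, folds to fs − 20.6 MHz = 0.6 MHz.
36 MHz and 48.8 MHz both map to 6.4 MHz.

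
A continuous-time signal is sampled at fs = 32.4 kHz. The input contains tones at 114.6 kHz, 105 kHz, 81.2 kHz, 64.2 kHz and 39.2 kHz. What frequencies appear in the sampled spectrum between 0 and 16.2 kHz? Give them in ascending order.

0.6 kHz, 6.8 kHz, 7.8 kHz, 15 kHz, 16 kHz

fs/2 = 16.2 kHz.
114.6 kHz mod fs = 17.4 kHz.
17.4 kHz > fs/2 = 16.2 kHz, folds to fs − 17.4 kHz = 15 kHz.
105 kHz mod fs = 7.8 kHz.
7.8 kHz ≤ fs/2 = 16.2 kHz, appears at 7.8 kHz.
81.2 kHz mod fs = 16.4 kHz.
16.4 kHz > fs/2 = 16.2 kHz, folds to fs − 16.4 kHz = 16 kHz.
64.2 kHz mod fs = 31.8 kHz.
31.8 kHz > fs/2 = 16.2 kHz, folds to fs − 31.8 kHz = 0.6 kHz.
39.2 kHz mod fs = 6.8 kHz.
6.8 kHz ≤ fs/2 = 16.2 kHz, appears at 6.8 kHz.
Distinct values: {0.6 kHz, 6.8 kHz, 7.8 kHz, 15 kHz, 16 kHz}.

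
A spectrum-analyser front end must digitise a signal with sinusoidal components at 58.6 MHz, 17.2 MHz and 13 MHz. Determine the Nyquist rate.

117.2 MHz

Highest-frequency component: 58.6 MHz.
Nyquist rate = 2 × 58.6 MHz = 117.2 MHz.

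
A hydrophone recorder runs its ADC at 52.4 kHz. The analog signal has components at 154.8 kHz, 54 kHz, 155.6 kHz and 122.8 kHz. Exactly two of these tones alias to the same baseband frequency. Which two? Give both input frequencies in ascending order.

54 kHz, 155.6 kHz

fs/2 = 26.2 kHz.
154.8 kHz mod fs = 50 kHz.
50 kHz > fs/2 = 26.2 kHz, folds to fs − 50 kHz = 2.4 kHz.
54 kHz mod fs = 1.6 kHz.
1.6 kHz ≤ fs/2 = 26.2 kHz, appears at 1.6 kHz.
155.6 kHz mod fs = 50.8 kHz.
50.8 kHz > fs/2 = 26.2 kHz, folds to fs − 50.8 kHz = 1.6 kHz.
122.8 kHz mod fs = 18 kHz.
18 kHz ≤ fs/2 = 26.2 kHz, appears at 18 kHz.
54 kHz and 155.6 kHz both map to 1.6 kHz.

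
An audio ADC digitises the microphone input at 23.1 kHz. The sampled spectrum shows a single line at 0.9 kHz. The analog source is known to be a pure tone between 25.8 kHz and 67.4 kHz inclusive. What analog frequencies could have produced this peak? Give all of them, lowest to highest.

45.3 kHz, 47.1 kHz

Frequencies that alias to 0.9 kHz are k·fs ± 0.9 kHz for integer k ≥ 0.
k=0: 0.9 kHz.
k=1: 22.2 kHz, 24 kHz.
k=2: 45.3 kHz, 47.1 kHz.
k=3: 68.4 kHz, 70.2 kHz.
Within [25.8 kHz, 67.4 kHz]: 45.3 kHz, 47.1 kHz.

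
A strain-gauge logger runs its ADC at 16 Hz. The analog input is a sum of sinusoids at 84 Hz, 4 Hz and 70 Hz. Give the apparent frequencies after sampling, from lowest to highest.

fs/2 = 8 Hz.
84 Hz mod fs = 4 Hz.
4 Hz ≤ fs/2 = 8 Hz, appears at 4 Hz.
4 Hz ≤ fs/2 = 8 Hz, passes unchanged.
70 Hz mod fs = 6 Hz.
6 Hz ≤ fs/2 = 8 Hz, appears at 6 Hz.
Distinct values: {4 Hz, 6 Hz}.

4 Hz, 6 Hz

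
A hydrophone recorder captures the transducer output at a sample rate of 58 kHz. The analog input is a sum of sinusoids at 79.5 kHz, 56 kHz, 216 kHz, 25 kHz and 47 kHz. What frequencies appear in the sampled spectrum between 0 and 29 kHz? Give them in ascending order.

fs/2 = 29 kHz.
79.5 kHz mod fs = 21.5 kHz.
21.5 kHz ≤ fs/2 = 29 kHz, appears at 21.5 kHz.
56 kHz > fs/2 = 29 kHz, folds to fs − 56 kHz = 2 kHz.
216 kHz mod fs = 42 kHz.
42 kHz > fs/2 = 29 kHz, folds to fs − 42 kHz = 16 kHz.
25 kHz ≤ fs/2 = 29 kHz, passes unchanged.
47 kHz > fs/2 = 29 kHz, folds to fs − 47 kHz = 11 kHz.
Distinct values: {2 kHz, 11 kHz, 16 kHz, 21.5 kHz, 25 kHz}.

2 kHz, 11 kHz, 16 kHz, 21.5 kHz, 25 kHz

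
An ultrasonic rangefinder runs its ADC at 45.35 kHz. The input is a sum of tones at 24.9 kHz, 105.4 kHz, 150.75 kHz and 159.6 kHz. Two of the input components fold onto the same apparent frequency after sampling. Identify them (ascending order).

fs/2 = 22.675 kHz.
24.9 kHz > fs/2 = 22.675 kHz, folds to fs − 24.9 kHz = 20.45 kHz.
105.4 kHz mod fs = 14.7 kHz.
14.7 kHz ≤ fs/2 = 22.675 kHz, appears at 14.7 kHz.
150.75 kHz mod fs = 14.7 kHz.
14.7 kHz ≤ fs/2 = 22.675 kHz, appears at 14.7 kHz.
159.6 kHz mod fs = 23.55 kHz.
23.55 kHz > fs/2 = 22.675 kHz, folds to fs − 23.55 kHz = 21.8 kHz.
105.4 kHz and 150.75 kHz both map to 14.7 kHz.

105.4 kHz, 150.75 kHz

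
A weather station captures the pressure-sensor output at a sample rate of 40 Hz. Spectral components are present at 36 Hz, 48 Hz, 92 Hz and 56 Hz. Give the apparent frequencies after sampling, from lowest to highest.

fs/2 = 20 Hz.
36 Hz > fs/2 = 20 Hz, folds to fs − 36 Hz = 4 Hz.
48 Hz mod fs = 8 Hz.
8 Hz ≤ fs/2 = 20 Hz, appears at 8 Hz.
92 Hz mod fs = 12 Hz.
12 Hz ≤ fs/2 = 20 Hz, appears at 12 Hz.
56 Hz mod fs = 16 Hz.
16 Hz ≤ fs/2 = 20 Hz, appears at 16 Hz.
Distinct values: {4 Hz, 8 Hz, 12 Hz, 16 Hz}.

4 Hz, 8 Hz, 12 Hz, 16 Hz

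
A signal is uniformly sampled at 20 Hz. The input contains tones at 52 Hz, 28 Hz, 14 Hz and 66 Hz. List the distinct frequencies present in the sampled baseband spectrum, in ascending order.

fs/2 = 10 Hz.
52 Hz mod fs = 12 Hz.
12 Hz > fs/2 = 10 Hz, folds to fs − 12 Hz = 8 Hz.
28 Hz mod fs = 8 Hz.
8 Hz ≤ fs/2 = 10 Hz, appears at 8 Hz.
14 Hz > fs/2 = 10 Hz, folds to fs − 14 Hz = 6 Hz.
66 Hz mod fs = 6 Hz.
6 Hz ≤ fs/2 = 10 Hz, appears at 6 Hz.
Distinct values: {6 Hz, 8 Hz}.

6 Hz, 8 Hz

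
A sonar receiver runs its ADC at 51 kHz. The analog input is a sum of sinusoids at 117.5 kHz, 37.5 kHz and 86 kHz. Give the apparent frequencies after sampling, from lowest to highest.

13.5 kHz, 15.5 kHz, 16 kHz

fs/2 = 25.5 kHz.
117.5 kHz mod fs = 15.5 kHz.
15.5 kHz ≤ fs/2 = 25.5 kHz, appears at 15.5 kHz.
37.5 kHz > fs/2 = 25.5 kHz, folds to fs − 37.5 kHz = 13.5 kHz.
86 kHz mod fs = 35 kHz.
35 kHz > fs/2 = 25.5 kHz, folds to fs − 35 kHz = 16 kHz.
Distinct values: {13.5 kHz, 15.5 kHz, 16 kHz}.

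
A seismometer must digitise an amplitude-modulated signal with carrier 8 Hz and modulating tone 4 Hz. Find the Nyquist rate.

AM sidebands sit at fc ± fm = 4 Hz and 12 Hz.
Highest-frequency component: 12 Hz.
Nyquist rate = 2 × 12 Hz = 24 Hz.

24 Hz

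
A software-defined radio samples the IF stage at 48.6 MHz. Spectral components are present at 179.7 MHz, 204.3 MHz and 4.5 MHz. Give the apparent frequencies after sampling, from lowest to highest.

4.5 MHz, 9.9 MHz, 14.7 MHz

fs/2 = 24.3 MHz.
179.7 MHz mod fs = 33.9 MHz.
33.9 MHz > fs/2 = 24.3 MHz, folds to fs − 33.9 MHz = 14.7 MHz.
204.3 MHz mod fs = 9.9 MHz.
9.9 MHz ≤ fs/2 = 24.3 MHz, appears at 9.9 MHz.
4.5 MHz ≤ fs/2 = 24.3 MHz, passes unchanged.
Distinct values: {4.5 MHz, 9.9 MHz, 14.7 MHz}.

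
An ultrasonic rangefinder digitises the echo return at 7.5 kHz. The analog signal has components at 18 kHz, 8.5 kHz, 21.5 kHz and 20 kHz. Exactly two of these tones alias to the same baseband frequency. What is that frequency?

fs/2 = 3.75 kHz.
18 kHz mod fs = 3 kHz.
3 kHz ≤ fs/2 = 3.75 kHz, appears at 3 kHz.
8.5 kHz mod fs = 1 kHz.
1 kHz ≤ fs/2 = 3.75 kHz, appears at 1 kHz.
21.5 kHz mod fs = 6.5 kHz.
6.5 kHz > fs/2 = 3.75 kHz, folds to fs − 6.5 kHz = 1 kHz.
20 kHz mod fs = 5 kHz.
5 kHz > fs/2 = 3.75 kHz, folds to fs − 5 kHz = 2.5 kHz.
8.5 kHz and 21.5 kHz both map to 1 kHz.

1 kHz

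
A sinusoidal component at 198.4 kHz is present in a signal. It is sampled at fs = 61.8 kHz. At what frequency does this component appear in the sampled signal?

13 kHz

198.4 kHz mod fs = 13 kHz.
13 kHz ≤ fs/2 = 30.9 kHz, appears at 13 kHz.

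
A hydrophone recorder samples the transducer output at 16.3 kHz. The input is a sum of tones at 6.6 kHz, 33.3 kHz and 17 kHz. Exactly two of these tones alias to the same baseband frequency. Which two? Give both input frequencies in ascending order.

17 kHz, 33.3 kHz

fs/2 = 8.15 kHz.
6.6 kHz ≤ fs/2 = 8.15 kHz, passes unchanged.
33.3 kHz mod fs = 0.7 kHz.
0.7 kHz ≤ fs/2 = 8.15 kHz, appears at 0.7 kHz.
17 kHz mod fs = 0.7 kHz.
0.7 kHz ≤ fs/2 = 8.15 kHz, appears at 0.7 kHz.
17 kHz and 33.3 kHz both map to 0.7 kHz.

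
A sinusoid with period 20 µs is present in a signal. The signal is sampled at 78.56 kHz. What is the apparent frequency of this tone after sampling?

28.56 kHz

T = 20 µs → f = 1/T = 50 kHz.
50 kHz > fs/2 = 39.28 kHz, folds to fs − 50 kHz = 28.56 kHz.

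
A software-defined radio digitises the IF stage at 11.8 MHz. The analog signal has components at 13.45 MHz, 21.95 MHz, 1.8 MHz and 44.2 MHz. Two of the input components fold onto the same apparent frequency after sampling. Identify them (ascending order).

fs/2 = 5.9 MHz.
13.45 MHz mod fs = 1.65 MHz.
1.65 MHz ≤ fs/2 = 5.9 MHz, appears at 1.65 MHz.
21.95 MHz mod fs = 10.15 MHz.
10.15 MHz > fs/2 = 5.9 MHz, folds to fs − 10.15 MHz = 1.65 MHz.
1.8 MHz ≤ fs/2 = 5.9 MHz, passes unchanged.
44.2 MHz mod fs = 8.8 MHz.
8.8 MHz > fs/2 = 5.9 MHz, folds to fs − 8.8 MHz = 3 MHz.
13.45 MHz and 21.95 MHz both map to 1.65 MHz.

13.45 MHz, 21.95 MHz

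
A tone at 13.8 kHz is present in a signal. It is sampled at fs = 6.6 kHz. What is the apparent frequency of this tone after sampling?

13.8 kHz mod fs = 0.6 kHz.
0.6 kHz ≤ fs/2 = 3.3 kHz, appears at 0.6 kHz.

0.6 kHz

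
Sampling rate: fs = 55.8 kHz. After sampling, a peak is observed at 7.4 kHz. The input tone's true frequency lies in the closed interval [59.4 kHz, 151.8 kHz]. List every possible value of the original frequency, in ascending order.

63.2 kHz, 104.2 kHz, 119 kHz

Frequencies that alias to 7.4 kHz are k·fs ± 7.4 kHz for integer k ≥ 0.
k=0: 7.4 kHz.
k=1: 48.4 kHz, 63.2 kHz.
k=2: 104.2 kHz, 119 kHz.
k=3: 160 kHz, 174.8 kHz.
Within [59.4 kHz, 151.8 kHz]: 63.2 kHz, 104.2 kHz, 119 kHz.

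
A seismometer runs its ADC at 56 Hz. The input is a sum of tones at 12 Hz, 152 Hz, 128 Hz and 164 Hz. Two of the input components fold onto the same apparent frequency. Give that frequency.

fs/2 = 28 Hz.
12 Hz ≤ fs/2 = 28 Hz, passes unchanged.
152 Hz mod fs = 40 Hz.
40 Hz > fs/2 = 28 Hz, folds to fs − 40 Hz = 16 Hz.
128 Hz mod fs = 16 Hz.
16 Hz ≤ fs/2 = 28 Hz, appears at 16 Hz.
164 Hz mod fs = 52 Hz.
52 Hz > fs/2 = 28 Hz, folds to fs − 52 Hz = 4 Hz.
128 Hz and 152 Hz both map to 16 Hz.

16 Hz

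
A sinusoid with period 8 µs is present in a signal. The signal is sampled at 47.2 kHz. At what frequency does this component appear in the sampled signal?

T = 8 µs → f = 1/T = 125 kHz.
125 kHz mod fs = 30.6 kHz.
30.6 kHz > fs/2 = 23.6 kHz, folds to fs − 30.6 kHz = 16.6 kHz.

16.6 kHz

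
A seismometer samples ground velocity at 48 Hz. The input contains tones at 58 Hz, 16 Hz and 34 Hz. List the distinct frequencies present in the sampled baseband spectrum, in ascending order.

fs/2 = 24 Hz.
58 Hz mod fs = 10 Hz.
10 Hz ≤ fs/2 = 24 Hz, appears at 10 Hz.
16 Hz ≤ fs/2 = 24 Hz, passes unchanged.
34 Hz > fs/2 = 24 Hz, folds to fs − 34 Hz = 14 Hz.
Distinct values: {10 Hz, 14 Hz, 16 Hz}.

10 Hz, 14 Hz, 16 Hz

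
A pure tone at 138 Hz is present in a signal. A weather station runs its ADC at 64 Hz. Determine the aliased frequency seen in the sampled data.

138 Hz mod fs = 10 Hz.
10 Hz ≤ fs/2 = 32 Hz, appears at 10 Hz.

10 Hz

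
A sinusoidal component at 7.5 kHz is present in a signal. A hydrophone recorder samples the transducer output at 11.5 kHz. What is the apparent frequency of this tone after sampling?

7.5 kHz > fs/2 = 5.75 kHz, folds to fs − 7.5 kHz = 4 kHz.

4 kHz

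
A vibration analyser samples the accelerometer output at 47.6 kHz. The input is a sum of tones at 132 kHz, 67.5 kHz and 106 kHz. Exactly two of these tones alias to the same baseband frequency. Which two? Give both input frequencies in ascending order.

106 kHz, 132 kHz

fs/2 = 23.8 kHz.
132 kHz mod fs = 36.8 kHz.
36.8 kHz > fs/2 = 23.8 kHz, folds to fs − 36.8 kHz = 10.8 kHz.
67.5 kHz mod fs = 19.9 kHz.
19.9 kHz ≤ fs/2 = 23.8 kHz, appears at 19.9 kHz.
106 kHz mod fs = 10.8 kHz.
10.8 kHz ≤ fs/2 = 23.8 kHz, appears at 10.8 kHz.
106 kHz and 132 kHz both map to 10.8 kHz.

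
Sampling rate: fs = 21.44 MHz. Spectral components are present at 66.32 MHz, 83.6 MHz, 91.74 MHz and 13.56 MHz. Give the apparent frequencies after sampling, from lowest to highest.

fs/2 = 10.72 MHz.
66.32 MHz mod fs = 2 MHz.
2 MHz ≤ fs/2 = 10.72 MHz, appears at 2 MHz.
83.6 MHz mod fs = 19.28 MHz.
19.28 MHz > fs/2 = 10.72 MHz, folds to fs − 19.28 MHz = 2.16 MHz.
91.74 MHz mod fs = 5.98 MHz.
5.98 MHz ≤ fs/2 = 10.72 MHz, appears at 5.98 MHz.
13.56 MHz > fs/2 = 10.72 MHz, folds to fs − 13.56 MHz = 7.88 MHz.
Distinct values: {2 MHz, 2.16 MHz, 5.98 MHz, 7.88 MHz}.

2 MHz, 2.16 MHz, 5.98 MHz, 7.88 MHz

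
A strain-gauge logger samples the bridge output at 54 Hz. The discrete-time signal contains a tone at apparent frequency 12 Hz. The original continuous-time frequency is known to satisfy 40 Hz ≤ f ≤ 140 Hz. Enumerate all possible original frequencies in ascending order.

42 Hz, 66 Hz, 96 Hz, 120 Hz

Frequencies that alias to 12 Hz are k·fs ± 12 Hz for integer k ≥ 0.
k=0: 12 Hz.
k=1: 42 Hz, 66 Hz.
k=2: 96 Hz, 120 Hz.
k=3: 150 Hz, 174 Hz.
Within [40 Hz, 140 Hz]: 42 Hz, 66 Hz, 96 Hz, 120 Hz.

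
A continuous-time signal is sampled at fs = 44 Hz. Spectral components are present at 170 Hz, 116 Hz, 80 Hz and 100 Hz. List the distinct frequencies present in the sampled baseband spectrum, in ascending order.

fs/2 = 22 Hz.
170 Hz mod fs = 38 Hz.
38 Hz > fs/2 = 22 Hz, folds to fs − 38 Hz = 6 Hz.
116 Hz mod fs = 28 Hz.
28 Hz > fs/2 = 22 Hz, folds to fs − 28 Hz = 16 Hz.
80 Hz mod fs = 36 Hz.
36 Hz > fs/2 = 22 Hz, folds to fs − 36 Hz = 8 Hz.
100 Hz mod fs = 12 Hz.
12 Hz ≤ fs/2 = 22 Hz, appears at 12 Hz.
Distinct values: {6 Hz, 8 Hz, 12 Hz, 16 Hz}.

6 Hz, 8 Hz, 12 Hz, 16 Hz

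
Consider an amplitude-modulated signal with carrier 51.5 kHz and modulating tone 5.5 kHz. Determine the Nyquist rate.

114 kHz

AM sidebands sit at fc ± fm = 46 kHz and 57 kHz.
Highest-frequency component: 57 kHz.
Nyquist rate = 2 × 57 kHz = 114 kHz.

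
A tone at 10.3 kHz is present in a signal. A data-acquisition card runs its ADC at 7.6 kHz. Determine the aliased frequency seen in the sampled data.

10.3 kHz mod fs = 2.7 kHz.
2.7 kHz ≤ fs/2 = 3.8 kHz, appears at 2.7 kHz.

2.7 kHz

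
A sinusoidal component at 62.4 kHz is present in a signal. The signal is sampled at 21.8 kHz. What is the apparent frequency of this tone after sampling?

62.4 kHz mod fs = 18.8 kHz.
18.8 kHz > fs/2 = 10.9 kHz, folds to fs − 18.8 kHz = 3 kHz.

3 kHz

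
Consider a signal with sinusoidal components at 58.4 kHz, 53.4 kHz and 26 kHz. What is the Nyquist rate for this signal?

Highest-frequency component: 58.4 kHz.
Nyquist rate = 2 × 58.4 kHz = 116.8 kHz.

116.8 kHz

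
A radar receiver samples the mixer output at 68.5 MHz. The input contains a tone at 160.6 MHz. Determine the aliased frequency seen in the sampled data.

160.6 MHz mod fs = 23.6 MHz.
23.6 MHz ≤ fs/2 = 34.25 MHz, appears at 23.6 MHz.

23.6 MHz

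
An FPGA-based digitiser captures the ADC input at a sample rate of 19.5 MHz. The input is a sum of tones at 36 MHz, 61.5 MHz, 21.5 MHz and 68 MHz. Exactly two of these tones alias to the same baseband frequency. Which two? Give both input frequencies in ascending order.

fs/2 = 9.75 MHz.
36 MHz mod fs = 16.5 MHz.
16.5 MHz > fs/2 = 9.75 MHz, folds to fs − 16.5 MHz = 3 MHz.
61.5 MHz mod fs = 3 MHz.
3 MHz ≤ fs/2 = 9.75 MHz, appears at 3 MHz.
21.5 MHz mod fs = 2 MHz.
2 MHz ≤ fs/2 = 9.75 MHz, appears at 2 MHz.
68 MHz mod fs = 9.5 MHz.
9.5 MHz ≤ fs/2 = 9.75 MHz, appears at 9.5 MHz.
36 MHz and 61.5 MHz both map to 3 MHz.

36 MHz, 61.5 MHz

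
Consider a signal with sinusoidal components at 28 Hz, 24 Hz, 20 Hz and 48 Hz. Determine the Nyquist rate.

Highest-frequency component: 48 Hz.
Nyquist rate = 2 × 48 Hz = 96 Hz.

96 Hz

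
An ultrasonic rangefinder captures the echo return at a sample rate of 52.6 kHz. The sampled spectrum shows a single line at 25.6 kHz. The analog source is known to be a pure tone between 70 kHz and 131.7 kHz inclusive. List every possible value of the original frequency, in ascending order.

78.2 kHz, 79.6 kHz, 130.8 kHz

Frequencies that alias to 25.6 kHz are k·fs ± 25.6 kHz for integer k ≥ 0.
k=0: 25.6 kHz.
k=1: 27 kHz, 78.2 kHz.
k=2: 79.6 kHz, 130.8 kHz.
k=3: 132.2 kHz, 183.4 kHz.
Within [70 kHz, 131.7 kHz]: 78.2 kHz, 79.6 kHz, 130.8 kHz.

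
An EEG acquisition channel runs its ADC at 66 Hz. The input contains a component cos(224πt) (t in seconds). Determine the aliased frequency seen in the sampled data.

20 Hz

ω = 224π rad/s → f = ω/(2π) = 112 Hz.
112 Hz mod fs = 46 Hz.
46 Hz > fs/2 = 33 Hz, folds to fs − 46 Hz = 20 Hz.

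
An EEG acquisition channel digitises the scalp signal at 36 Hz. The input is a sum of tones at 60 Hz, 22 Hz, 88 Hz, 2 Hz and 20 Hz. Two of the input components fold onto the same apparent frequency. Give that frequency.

fs/2 = 18 Hz.
60 Hz mod fs = 24 Hz.
24 Hz > fs/2 = 18 Hz, folds to fs − 24 Hz = 12 Hz.
22 Hz > fs/2 = 18 Hz, folds to fs − 22 Hz = 14 Hz.
88 Hz mod fs = 16 Hz.
16 Hz ≤ fs/2 = 18 Hz, appears at 16 Hz.
2 Hz ≤ fs/2 = 18 Hz, passes unchanged.
20 Hz > fs/2 = 18 Hz, folds to fs − 20 Hz = 16 Hz.
20 Hz and 88 Hz both map to 16 Hz.

16 Hz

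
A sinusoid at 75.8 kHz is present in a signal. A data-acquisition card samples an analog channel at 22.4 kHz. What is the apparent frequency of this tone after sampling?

8.6 kHz

75.8 kHz mod fs = 8.6 kHz.
8.6 kHz ≤ fs/2 = 11.2 kHz, appears at 8.6 kHz.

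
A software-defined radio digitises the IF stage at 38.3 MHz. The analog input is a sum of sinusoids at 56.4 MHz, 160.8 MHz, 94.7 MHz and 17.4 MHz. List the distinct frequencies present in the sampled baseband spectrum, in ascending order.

7.6 MHz, 17.4 MHz, 18.1 MHz

fs/2 = 19.15 MHz.
56.4 MHz mod fs = 18.1 MHz.
18.1 MHz ≤ fs/2 = 19.15 MHz, appears at 18.1 MHz.
160.8 MHz mod fs = 7.6 MHz.
7.6 MHz ≤ fs/2 = 19.15 MHz, appears at 7.6 MHz.
94.7 MHz mod fs = 18.1 MHz.
18.1 MHz ≤ fs/2 = 19.15 MHz, appears at 18.1 MHz.
17.4 MHz ≤ fs/2 = 19.15 MHz, passes unchanged.
Distinct values: {7.6 MHz, 17.4 MHz, 18.1 MHz}.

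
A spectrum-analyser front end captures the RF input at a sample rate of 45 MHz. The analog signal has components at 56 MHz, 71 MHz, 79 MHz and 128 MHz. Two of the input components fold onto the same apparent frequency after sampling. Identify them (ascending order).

fs/2 = 22.5 MHz.
56 MHz mod fs = 11 MHz.
11 MHz ≤ fs/2 = 22.5 MHz, appears at 11 MHz.
71 MHz mod fs = 26 MHz.
26 MHz > fs/2 = 22.5 MHz, folds to fs − 26 MHz = 19 MHz.
79 MHz mod fs = 34 MHz.
34 MHz > fs/2 = 22.5 MHz, folds to fs − 34 MHz = 11 MHz.
128 MHz mod fs = 38 MHz.
38 MHz > fs/2 = 22.5 MHz, folds to fs − 38 MHz = 7 MHz.
56 MHz and 79 MHz both map to 11 MHz.

56 MHz, 79 MHz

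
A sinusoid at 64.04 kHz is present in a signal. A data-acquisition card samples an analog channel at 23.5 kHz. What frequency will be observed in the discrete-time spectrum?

6.46 kHz

64.04 kHz mod fs = 17.04 kHz.
17.04 kHz > fs/2 = 11.75 kHz, folds to fs − 17.04 kHz = 6.46 kHz.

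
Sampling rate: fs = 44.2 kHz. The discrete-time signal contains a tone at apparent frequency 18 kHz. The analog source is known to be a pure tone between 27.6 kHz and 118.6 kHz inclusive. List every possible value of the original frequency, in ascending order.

62.2 kHz, 70.4 kHz, 106.4 kHz, 114.6 kHz

Frequencies that alias to 18 kHz are k·fs ± 18 kHz for integer k ≥ 0.
k=0: 18 kHz.
k=1: 26.2 kHz, 62.2 kHz.
k=2: 70.4 kHz, 106.4 kHz.
k=3: 114.6 kHz, 150.6 kHz.
k=4: 158.8 kHz, 194.8 kHz.
Within [27.6 kHz, 118.6 kHz]: 62.2 kHz, 70.4 kHz, 106.4 kHz, 114.6 kHz.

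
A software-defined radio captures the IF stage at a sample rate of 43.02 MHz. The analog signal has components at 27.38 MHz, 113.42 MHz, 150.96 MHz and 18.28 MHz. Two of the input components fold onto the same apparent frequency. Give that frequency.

fs/2 = 21.51 MHz.
27.38 MHz > fs/2 = 21.51 MHz, folds to fs − 27.38 MHz = 15.64 MHz.
113.42 MHz mod fs = 27.38 MHz.
27.38 MHz > fs/2 = 21.51 MHz, folds to fs − 27.38 MHz = 15.64 MHz.
150.96 MHz mod fs = 21.9 MHz.
21.9 MHz > fs/2 = 21.51 MHz, folds to fs − 21.9 MHz = 21.12 MHz.
18.28 MHz ≤ fs/2 = 21.51 MHz, passes unchanged.
27.38 MHz and 113.42 MHz both map to 15.64 MHz.

15.64 MHz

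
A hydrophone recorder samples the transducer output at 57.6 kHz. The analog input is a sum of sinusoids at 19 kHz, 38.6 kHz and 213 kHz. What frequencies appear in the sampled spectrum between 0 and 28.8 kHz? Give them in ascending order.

17.4 kHz, 19 kHz

fs/2 = 28.8 kHz.
19 kHz ≤ fs/2 = 28.8 kHz, passes unchanged.
38.6 kHz > fs/2 = 28.8 kHz, folds to fs − 38.6 kHz = 19 kHz.
213 kHz mod fs = 40.2 kHz.
40.2 kHz > fs/2 = 28.8 kHz, folds to fs − 40.2 kHz = 17.4 kHz.
Distinct values: {17.4 kHz, 19 kHz}.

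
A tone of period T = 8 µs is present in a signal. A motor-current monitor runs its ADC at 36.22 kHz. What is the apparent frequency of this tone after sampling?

16.34 kHz

T = 8 µs → f = 1/T = 125 kHz.
125 kHz mod fs = 16.34 kHz.
16.34 kHz ≤ fs/2 = 18.11 kHz, appears at 16.34 kHz.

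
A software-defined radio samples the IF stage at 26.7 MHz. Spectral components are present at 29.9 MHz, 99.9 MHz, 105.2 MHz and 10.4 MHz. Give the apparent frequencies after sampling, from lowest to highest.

fs/2 = 13.35 MHz.
29.9 MHz mod fs = 3.2 MHz.
3.2 MHz ≤ fs/2 = 13.35 MHz, appears at 3.2 MHz.
99.9 MHz mod fs = 19.8 MHz.
19.8 MHz > fs/2 = 13.35 MHz, folds to fs − 19.8 MHz = 6.9 MHz.
105.2 MHz mod fs = 25.1 MHz.
25.1 MHz > fs/2 = 13.35 MHz, folds to fs − 25.1 MHz = 1.6 MHz.
10.4 MHz ≤ fs/2 = 13.35 MHz, passes unchanged.
Distinct values: {1.6 MHz, 3.2 MHz, 6.9 MHz, 10.4 MHz}.

1.6 MHz, 3.2 MHz, 6.9 MHz, 10.4 MHz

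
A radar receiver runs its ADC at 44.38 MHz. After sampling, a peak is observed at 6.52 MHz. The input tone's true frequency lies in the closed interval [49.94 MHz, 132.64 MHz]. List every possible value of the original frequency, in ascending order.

Frequencies that alias to 6.52 MHz are k·fs ± 6.52 MHz for integer k ≥ 0.
k=0: 6.52 MHz.
k=1: 37.86 MHz, 50.9 MHz.
k=2: 82.24 MHz, 95.28 MHz.
k=3: 126.62 MHz, 139.66 MHz.
k=4: 171 MHz, 184.04 MHz.
Within [49.94 MHz, 132.64 MHz]: 50.9 MHz, 82.24 MHz, 95.28 MHz, 126.62 MHz.

50.9 MHz, 82.24 MHz, 95.28 MHz, 126.62 MHz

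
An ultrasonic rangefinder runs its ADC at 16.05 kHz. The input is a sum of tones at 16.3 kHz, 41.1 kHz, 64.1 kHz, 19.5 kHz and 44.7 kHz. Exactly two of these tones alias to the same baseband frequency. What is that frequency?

fs/2 = 8.025 kHz.
16.3 kHz mod fs = 0.25 kHz.
0.25 kHz ≤ fs/2 = 8.025 kHz, appears at 0.25 kHz.
41.1 kHz mod fs = 9 kHz.
9 kHz > fs/2 = 8.025 kHz, folds to fs − 9 kHz = 7.05 kHz.
64.1 kHz mod fs = 15.95 kHz.
15.95 kHz > fs/2 = 8.025 kHz, folds to fs − 15.95 kHz = 0.1 kHz.
19.5 kHz mod fs = 3.45 kHz.
3.45 kHz ≤ fs/2 = 8.025 kHz, appears at 3.45 kHz.
44.7 kHz mod fs = 12.6 kHz.
12.6 kHz > fs/2 = 8.025 kHz, folds to fs − 12.6 kHz = 3.45 kHz.
19.5 kHz and 44.7 kHz both map to 3.45 kHz.

3.45 kHz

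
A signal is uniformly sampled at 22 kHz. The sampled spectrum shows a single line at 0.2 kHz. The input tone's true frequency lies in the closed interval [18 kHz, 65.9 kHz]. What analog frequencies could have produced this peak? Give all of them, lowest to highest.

Frequencies that alias to 0.2 kHz are k·fs ± 0.2 kHz for integer k ≥ 0.
k=0: 0.2 kHz.
k=1: 21.8 kHz, 22.2 kHz.
k=2: 43.8 kHz, 44.2 kHz.
k=3: 65.8 kHz, 66.2 kHz.
k=4: 87.8 kHz, 88.2 kHz.
Within [18 kHz, 65.9 kHz]: 21.8 kHz, 22.2 kHz, 43.8 kHz, 44.2 kHz, 65.8 kHz.

21.8 kHz, 22.2 kHz, 43.8 kHz, 44.2 kHz, 65.8 kHz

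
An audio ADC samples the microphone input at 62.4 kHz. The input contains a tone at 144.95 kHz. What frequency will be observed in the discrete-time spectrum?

20.15 kHz

144.95 kHz mod fs = 20.15 kHz.
20.15 kHz ≤ fs/2 = 31.2 kHz, appears at 20.15 kHz.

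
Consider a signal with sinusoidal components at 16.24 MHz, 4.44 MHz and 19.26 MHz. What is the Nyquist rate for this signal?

Highest-frequency component: 19.26 MHz.
Nyquist rate = 2 × 19.26 MHz = 38.52 MHz.

38.52 MHz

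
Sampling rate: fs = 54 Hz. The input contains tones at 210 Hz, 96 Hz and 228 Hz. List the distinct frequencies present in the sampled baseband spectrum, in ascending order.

fs/2 = 27 Hz.
210 Hz mod fs = 48 Hz.
48 Hz > fs/2 = 27 Hz, folds to fs − 48 Hz = 6 Hz.
96 Hz mod fs = 42 Hz.
42 Hz > fs/2 = 27 Hz, folds to fs − 42 Hz = 12 Hz.
228 Hz mod fs = 12 Hz.
12 Hz ≤ fs/2 = 27 Hz, appears at 12 Hz.
Distinct values: {6 Hz, 12 Hz}.

6 Hz, 12 Hz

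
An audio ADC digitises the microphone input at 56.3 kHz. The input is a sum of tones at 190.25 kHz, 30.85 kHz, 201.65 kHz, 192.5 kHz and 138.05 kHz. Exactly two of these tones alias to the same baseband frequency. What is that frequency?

fs/2 = 28.15 kHz.
190.25 kHz mod fs = 21.35 kHz.
21.35 kHz ≤ fs/2 = 28.15 kHz, appears at 21.35 kHz.
30.85 kHz > fs/2 = 28.15 kHz, folds to fs − 30.85 kHz = 25.45 kHz.
201.65 kHz mod fs = 32.75 kHz.
32.75 kHz > fs/2 = 28.15 kHz, folds to fs − 32.75 kHz = 23.55 kHz.
192.5 kHz mod fs = 23.6 kHz.
23.6 kHz ≤ fs/2 = 28.15 kHz, appears at 23.6 kHz.
138.05 kHz mod fs = 25.45 kHz.
25.45 kHz ≤ fs/2 = 28.15 kHz, appears at 25.45 kHz.
30.85 kHz and 138.05 kHz both map to 25.45 kHz.

25.45 kHz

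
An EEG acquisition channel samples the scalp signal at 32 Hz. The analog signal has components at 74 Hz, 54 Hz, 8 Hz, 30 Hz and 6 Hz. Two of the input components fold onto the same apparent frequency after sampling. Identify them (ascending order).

fs/2 = 16 Hz.
74 Hz mod fs = 10 Hz.
10 Hz ≤ fs/2 = 16 Hz, appears at 10 Hz.
54 Hz mod fs = 22 Hz.
22 Hz > fs/2 = 16 Hz, folds to fs − 22 Hz = 10 Hz.
8 Hz ≤ fs/2 = 16 Hz, passes unchanged.
30 Hz > fs/2 = 16 Hz, folds to fs − 30 Hz = 2 Hz.
6 Hz ≤ fs/2 = 16 Hz, passes unchanged.
54 Hz and 74 Hz both map to 10 Hz.

54 Hz, 74 Hz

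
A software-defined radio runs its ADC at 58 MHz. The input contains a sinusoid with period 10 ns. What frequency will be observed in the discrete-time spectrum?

16 MHz

T = 10 ns → f = 1/T = 100 MHz.
100 MHz mod fs = 42 MHz.
42 MHz > fs/2 = 29 MHz, folds to fs − 42 MHz = 16 MHz.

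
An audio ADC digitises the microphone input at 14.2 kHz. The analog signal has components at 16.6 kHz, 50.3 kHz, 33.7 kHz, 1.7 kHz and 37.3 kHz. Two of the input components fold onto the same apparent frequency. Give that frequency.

fs/2 = 7.1 kHz.
16.6 kHz mod fs = 2.4 kHz.
2.4 kHz ≤ fs/2 = 7.1 kHz, appears at 2.4 kHz.
50.3 kHz mod fs = 7.7 kHz.
7.7 kHz > fs/2 = 7.1 kHz, folds to fs − 7.7 kHz = 6.5 kHz.
33.7 kHz mod fs = 5.3 kHz.
5.3 kHz ≤ fs/2 = 7.1 kHz, appears at 5.3 kHz.
1.7 kHz ≤ fs/2 = 7.1 kHz, passes unchanged.
37.3 kHz mod fs = 8.9 kHz.
8.9 kHz > fs/2 = 7.1 kHz, folds to fs − 8.9 kHz = 5.3 kHz.
33.7 kHz and 37.3 kHz both map to 5.3 kHz.

5.3 kHz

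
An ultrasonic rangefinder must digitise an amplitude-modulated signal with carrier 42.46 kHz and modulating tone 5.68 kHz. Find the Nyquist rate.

AM sidebands sit at fc ± fm = 36.78 kHz and 48.14 kHz.
Highest-frequency component: 48.14 kHz.
Nyquist rate = 2 × 48.14 kHz = 96.28 kHz.

96.28 kHz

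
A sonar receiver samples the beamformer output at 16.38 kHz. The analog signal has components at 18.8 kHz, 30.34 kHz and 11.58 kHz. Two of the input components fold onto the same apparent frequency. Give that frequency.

fs/2 = 8.19 kHz.
18.8 kHz mod fs = 2.42 kHz.
2.42 kHz ≤ fs/2 = 8.19 kHz, appears at 2.42 kHz.
30.34 kHz mod fs = 13.96 kHz.
13.96 kHz > fs/2 = 8.19 kHz, folds to fs − 13.96 kHz = 2.42 kHz.
11.58 kHz > fs/2 = 8.19 kHz, folds to fs − 11.58 kHz = 4.8 kHz.
18.8 kHz and 30.34 kHz both map to 2.42 kHz.

2.42 kHz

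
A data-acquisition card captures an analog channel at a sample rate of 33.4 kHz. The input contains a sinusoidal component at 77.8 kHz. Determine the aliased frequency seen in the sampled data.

11 kHz

77.8 kHz mod fs = 11 kHz.
11 kHz ≤ fs/2 = 16.7 kHz, appears at 11 kHz.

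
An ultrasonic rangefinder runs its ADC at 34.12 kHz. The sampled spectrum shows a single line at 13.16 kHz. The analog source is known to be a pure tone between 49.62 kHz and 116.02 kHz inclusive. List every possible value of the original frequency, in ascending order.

Frequencies that alias to 13.16 kHz are k·fs ± 13.16 kHz for integer k ≥ 0.
k=0: 13.16 kHz.
k=1: 20.96 kHz, 47.28 kHz.
k=2: 55.08 kHz, 81.4 kHz.
k=3: 89.2 kHz, 115.52 kHz.
k=4: 123.32 kHz, 149.64 kHz.
Within [49.62 kHz, 116.02 kHz]: 55.08 kHz, 81.4 kHz, 89.2 kHz, 115.52 kHz.

55.08 kHz, 81.4 kHz, 89.2 kHz, 115.52 kHz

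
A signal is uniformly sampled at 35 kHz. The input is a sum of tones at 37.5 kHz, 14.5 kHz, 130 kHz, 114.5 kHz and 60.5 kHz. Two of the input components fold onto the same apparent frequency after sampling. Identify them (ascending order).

fs/2 = 17.5 kHz.
37.5 kHz mod fs = 2.5 kHz.
2.5 kHz ≤ fs/2 = 17.5 kHz, appears at 2.5 kHz.
14.5 kHz ≤ fs/2 = 17.5 kHz, passes unchanged.
130 kHz mod fs = 25 kHz.
25 kHz > fs/2 = 17.5 kHz, folds to fs − 25 kHz = 10 kHz.
114.5 kHz mod fs = 9.5 kHz.
9.5 kHz ≤ fs/2 = 17.5 kHz, appears at 9.5 kHz.
60.5 kHz mod fs = 25.5 kHz.
25.5 kHz > fs/2 = 17.5 kHz, folds to fs − 25.5 kHz = 9.5 kHz.
60.5 kHz and 114.5 kHz both map to 9.5 kHz.

60.5 kHz, 114.5 kHz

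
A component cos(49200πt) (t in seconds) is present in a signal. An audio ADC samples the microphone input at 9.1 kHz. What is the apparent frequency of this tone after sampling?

2.7 kHz

ω = 49200π rad/s → f = ω/(2π) = 24600 Hz = 24.6 kHz.
24.6 kHz mod fs = 6.4 kHz.
6.4 kHz > fs/2 = 4.55 kHz, folds to fs − 6.4 kHz = 2.7 kHz.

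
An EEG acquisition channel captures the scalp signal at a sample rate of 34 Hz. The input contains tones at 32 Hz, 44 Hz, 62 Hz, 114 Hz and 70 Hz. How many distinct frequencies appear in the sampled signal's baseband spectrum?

4

fs/2 = 17 Hz.
32 Hz > fs/2 = 17 Hz, folds to fs − 32 Hz = 2 Hz.
44 Hz mod fs = 10 Hz.
10 Hz ≤ fs/2 = 17 Hz, appears at 10 Hz.
62 Hz mod fs = 28 Hz.
28 Hz > fs/2 = 17 Hz, folds to fs − 28 Hz = 6 Hz.
114 Hz mod fs = 12 Hz.
12 Hz ≤ fs/2 = 17 Hz, appears at 12 Hz.
70 Hz mod fs = 2 Hz.
2 Hz ≤ fs/2 = 17 Hz, appears at 2 Hz.
Distinct values: {2 Hz, 6 Hz, 10 Hz, 12 Hz} → 4.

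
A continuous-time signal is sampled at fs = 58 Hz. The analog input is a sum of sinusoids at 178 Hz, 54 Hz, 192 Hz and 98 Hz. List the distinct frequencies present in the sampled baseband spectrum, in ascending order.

4 Hz, 18 Hz

fs/2 = 29 Hz.
178 Hz mod fs = 4 Hz.
4 Hz ≤ fs/2 = 29 Hz, appears at 4 Hz.
54 Hz > fs/2 = 29 Hz, folds to fs − 54 Hz = 4 Hz.
192 Hz mod fs = 18 Hz.
18 Hz ≤ fs/2 = 29 Hz, appears at 18 Hz.
98 Hz mod fs = 40 Hz.
40 Hz > fs/2 = 29 Hz, folds to fs − 40 Hz = 18 Hz.
Distinct values: {4 Hz, 18 Hz}.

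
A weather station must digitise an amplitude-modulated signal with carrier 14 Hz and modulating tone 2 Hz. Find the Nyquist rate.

AM sidebands sit at fc ± fm = 12 Hz and 16 Hz.
Highest-frequency component: 16 Hz.
Nyquist rate = 2 × 16 Hz = 32 Hz.

32 Hz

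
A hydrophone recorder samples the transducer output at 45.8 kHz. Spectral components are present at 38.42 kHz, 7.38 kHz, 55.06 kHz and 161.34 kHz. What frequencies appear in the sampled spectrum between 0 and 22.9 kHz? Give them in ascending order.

7.38 kHz, 9.26 kHz, 21.86 kHz

fs/2 = 22.9 kHz.
38.42 kHz > fs/2 = 22.9 kHz, folds to fs − 38.42 kHz = 7.38 kHz.
7.38 kHz ≤ fs/2 = 22.9 kHz, passes unchanged.
55.06 kHz mod fs = 9.26 kHz.
9.26 kHz ≤ fs/2 = 22.9 kHz, appears at 9.26 kHz.
161.34 kHz mod fs = 23.94 kHz.
23.94 kHz > fs/2 = 22.9 kHz, folds to fs − 23.94 kHz = 21.86 kHz.
Distinct values: {7.38 kHz, 9.26 kHz, 21.86 kHz}.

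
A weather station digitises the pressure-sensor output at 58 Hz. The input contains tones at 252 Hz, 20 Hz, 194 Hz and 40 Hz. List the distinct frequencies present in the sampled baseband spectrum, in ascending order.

fs/2 = 29 Hz.
252 Hz mod fs = 20 Hz.
20 Hz ≤ fs/2 = 29 Hz, appears at 20 Hz.
20 Hz ≤ fs/2 = 29 Hz, passes unchanged.
194 Hz mod fs = 20 Hz.
20 Hz ≤ fs/2 = 29 Hz, appears at 20 Hz.
40 Hz > fs/2 = 29 Hz, folds to fs − 40 Hz = 18 Hz.
Distinct values: {18 Hz, 20 Hz}.

18 Hz, 20 Hz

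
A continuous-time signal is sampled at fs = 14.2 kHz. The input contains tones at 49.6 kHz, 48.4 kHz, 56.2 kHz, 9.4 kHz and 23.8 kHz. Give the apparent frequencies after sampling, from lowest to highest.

0.6 kHz, 4.6 kHz, 4.8 kHz, 5.8 kHz, 7 kHz

fs/2 = 7.1 kHz.
49.6 kHz mod fs = 7 kHz.
7 kHz ≤ fs/2 = 7.1 kHz, appears at 7 kHz.
48.4 kHz mod fs = 5.8 kHz.
5.8 kHz ≤ fs/2 = 7.1 kHz, appears at 5.8 kHz.
56.2 kHz mod fs = 13.6 kHz.
13.6 kHz > fs/2 = 7.1 kHz, folds to fs − 13.6 kHz = 0.6 kHz.
9.4 kHz > fs/2 = 7.1 kHz, folds to fs − 9.4 kHz = 4.8 kHz.
23.8 kHz mod fs = 9.6 kHz.
9.6 kHz > fs/2 = 7.1 kHz, folds to fs − 9.6 kHz = 4.6 kHz.
Distinct values: {0.6 kHz, 4.6 kHz, 4.8 kHz, 5.8 kHz, 7 kHz}.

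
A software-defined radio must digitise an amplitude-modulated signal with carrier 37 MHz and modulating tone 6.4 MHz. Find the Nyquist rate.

AM sidebands sit at fc ± fm = 30.6 MHz and 43.4 MHz.
Highest-frequency component: 43.4 MHz.
Nyquist rate = 2 × 43.4 MHz = 86.8 MHz.

86.8 MHz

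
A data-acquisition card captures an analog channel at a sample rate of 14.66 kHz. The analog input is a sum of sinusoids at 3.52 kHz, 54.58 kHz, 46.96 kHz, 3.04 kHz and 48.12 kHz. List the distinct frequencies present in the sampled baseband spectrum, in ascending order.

2.98 kHz, 3.04 kHz, 3.52 kHz, 4.06 kHz, 4.14 kHz

fs/2 = 7.33 kHz.
3.52 kHz ≤ fs/2 = 7.33 kHz, passes unchanged.
54.58 kHz mod fs = 10.6 kHz.
10.6 kHz > fs/2 = 7.33 kHz, folds to fs − 10.6 kHz = 4.06 kHz.
46.96 kHz mod fs = 2.98 kHz.
2.98 kHz ≤ fs/2 = 7.33 kHz, appears at 2.98 kHz.
3.04 kHz ≤ fs/2 = 7.33 kHz, passes unchanged.
48.12 kHz mod fs = 4.14 kHz.
4.14 kHz ≤ fs/2 = 7.33 kHz, appears at 4.14 kHz.
Distinct values: {2.98 kHz, 3.04 kHz, 3.52 kHz, 4.06 kHz, 4.14 kHz}.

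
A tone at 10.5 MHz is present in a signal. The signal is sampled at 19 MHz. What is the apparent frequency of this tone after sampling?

10.5 MHz > fs/2 = 9.5 MHz, folds to fs − 10.5 MHz = 8.5 MHz.

8.5 MHz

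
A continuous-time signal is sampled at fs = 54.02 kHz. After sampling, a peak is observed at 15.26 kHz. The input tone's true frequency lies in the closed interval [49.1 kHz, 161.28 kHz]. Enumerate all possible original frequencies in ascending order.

69.28 kHz, 92.78 kHz, 123.3 kHz, 146.8 kHz

Frequencies that alias to 15.26 kHz are k·fs ± 15.26 kHz for integer k ≥ 0.
k=0: 15.26 kHz.
k=1: 38.76 kHz, 69.28 kHz.
k=2: 92.78 kHz, 123.3 kHz.
k=3: 146.8 kHz, 177.32 kHz.
k=4: 200.82 kHz, 231.34 kHz.
Within [49.1 kHz, 161.28 kHz]: 69.28 kHz, 92.78 kHz, 123.3 kHz, 146.8 kHz.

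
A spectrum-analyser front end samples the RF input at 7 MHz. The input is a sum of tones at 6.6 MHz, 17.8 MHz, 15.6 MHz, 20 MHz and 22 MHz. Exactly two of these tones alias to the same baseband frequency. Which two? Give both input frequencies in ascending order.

20 MHz, 22 MHz

fs/2 = 3.5 MHz.
6.6 MHz > fs/2 = 3.5 MHz, folds to fs − 6.6 MHz = 0.4 MHz.
17.8 MHz mod fs = 3.8 MHz.
3.8 MHz > fs/2 = 3.5 MHz, folds to fs − 3.8 MHz = 3.2 MHz.
15.6 MHz mod fs = 1.6 MHz.
1.6 MHz ≤ fs/2 = 3.5 MHz, appears at 1.6 MHz.
20 MHz mod fs = 6 MHz.
6 MHz > fs/2 = 3.5 MHz, folds to fs − 6 MHz = 1 MHz.
22 MHz mod fs = 1 MHz.
1 MHz ≤ fs/2 = 3.5 MHz, appears at 1 MHz.
20 MHz and 22 MHz both map to 1 MHz.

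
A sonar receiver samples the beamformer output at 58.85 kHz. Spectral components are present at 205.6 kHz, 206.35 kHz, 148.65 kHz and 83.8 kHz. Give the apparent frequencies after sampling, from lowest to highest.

fs/2 = 29.425 kHz.
205.6 kHz mod fs = 29.05 kHz.
29.05 kHz ≤ fs/2 = 29.425 kHz, appears at 29.05 kHz.
206.35 kHz mod fs = 29.8 kHz.
29.8 kHz > fs/2 = 29.425 kHz, folds to fs − 29.8 kHz = 29.05 kHz.
148.65 kHz mod fs = 30.95 kHz.
30.95 kHz > fs/2 = 29.425 kHz, folds to fs − 30.95 kHz = 27.9 kHz.
83.8 kHz mod fs = 24.95 kHz.
24.95 kHz ≤ fs/2 = 29.425 kHz, appears at 24.95 kHz.
Distinct values: {24.95 kHz, 27.9 kHz, 29.05 kHz}.

24.95 kHz, 27.9 kHz, 29.05 kHz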